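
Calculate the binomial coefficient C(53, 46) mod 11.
3

Using Lucas' theorem:
Write n=53 and k=46 in base 11:
n in base 11: [4, 9]
k in base 11: [4, 2]
C(53,46) mod 11 = ∏ C(n_i, k_i) mod 11
Digit binomials (mod 11): C(4,4) = 1; C(9,2) = 36 ≡ 3
Product: 1 × 3 = 3 ≡ 3 (mod 11)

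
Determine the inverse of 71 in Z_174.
125

gcd(71, 174) = 1, so the inverse exists.
Extended Euclidean algorithm on (174, 71):
174 = 2 × 71 + 32  ⟹  32 = (1)·174 + (-2)·71
71 = 2 × 32 + 7  ⟹  7 = (-2)·174 + (5)·71
32 = 4 × 7 + 4  ⟹  4 = (9)·174 + (-22)·71
7 = 1 × 4 + 3  ⟹  3 = (-11)·174 + (27)·71
4 = 1 × 3 + 1  ⟹  1 = (20)·174 + (-49)·71
So (-49)·71 ≡ 1 (mod 174), i.e. 71^(-1) ≡ -49 ≡ 125 (mod 174).
Check: 71 × 125 = 8875 ≡ 1 (mod 174)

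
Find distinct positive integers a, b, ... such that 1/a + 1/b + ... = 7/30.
1/5 + 1/30

Greedy algorithm:
7/30: ceiling(30/7) = 5, use 1/5
1/30: ceiling(30/1) = 30, use 1/30
Result: 7/30 = 1/5 + 1/30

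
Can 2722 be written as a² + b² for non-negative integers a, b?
11² + 51² (a=11, b=51)

Factorization: 2722 = 2 × 1361
By Fermat: n is sum of two squares iff every prime p ≡ 3 (mod 4) appears to even power.
All primes ≡ 3 (mod 4) appear to even power.
Search a = 0, 1, 2, … for 2722 - a² a perfect square: first hit at a = 11: 2722 - 121 = 2601 = 51².
2722 = 11² + 51² = 121 + 2601 ✓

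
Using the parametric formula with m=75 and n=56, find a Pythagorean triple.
(2489, 8400, 8761)

Euclid's formula: a = m² - n², b = 2mn, c = m² + n²
m = 75, n = 56
a = 75² - 56² = 5625 - 3136 = 2489
b = 2 × 75 × 56 = 8400
c = 75² + 56² = 5625 + 3136 = 8761
Verification: 2489² + 8400² = 6195121 + 70560000 = 76755121 = 8761² ✓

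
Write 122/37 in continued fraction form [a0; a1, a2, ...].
[3; 3, 2, 1, 3]

Euclidean algorithm steps:
122 = 3 × 37 + 11
37 = 3 × 11 + 4
11 = 2 × 4 + 3
4 = 1 × 3 + 1
3 = 3 × 1 + 0
Continued fraction: [3; 3, 2, 1, 3]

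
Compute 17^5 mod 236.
81

Repeated squaring. Binary of 5 = 101.
17^1 ≡ 17 (mod 236); 17^2 ≡ 53 (mod 236); 17^4 ≡ 213 (mod 236)
17^5 = 17^1 × 17^4 ≡ 81 (mod 236)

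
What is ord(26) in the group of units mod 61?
60

61 is prime, so ord(26) divides φ(61) = 60.
Divisors of 60: 1, 2, 3, 4, 5, 6, 10, 12, 15, 20, 30, 60.
Repeated squaring: 26^1 ≡ 26, 26^2 ≡ 5, 26^4 ≡ 25, 26^8 ≡ 15, 26^16 ≡ 42, 26^32 ≡ 56 (mod 61).
Test 26^d mod 61 for each divisor d in increasing order:
26^1 ≡ 26
26^2 ≡ 5
26^3 = 26^2·26^1 ≡ 8
26^4 ≡ 25
26^5 = 26^4·26^1 ≡ 40
26^6 = 26^4·26^2 ≡ 3
26^10 = 26^8·26^2 ≡ 14
26^12 = 26^8·26^4 ≡ 9
26^15 = 26^8·26^4·26^2·26^1 ≡ 11
26^20 = 26^16·26^4 ≡ 13
26^30 = 26^16·26^8·26^4·26^2 ≡ 60
26^60 = 26^32·26^16·26^8·26^4 ≡ 1  ← first divisor giving 1
The order is 60.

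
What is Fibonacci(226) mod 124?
119

Matrix identity: Q^n = [[F_(n+1), F_n], [F_n, F_(n-1)]] with Q = [[1,1],[1,0]].
n = 226 = 11100010₂. Square-and-multiply, entries mod 124:
Q^1 = [[1,1],[1,0]]
Q^3 = (Q^1)²·Q = [[3,2],[2,1]]
Q^7 = (Q^3)²·Q = [[21,13],[13,8]]
Q^14 = (Q^7)² = [[114,5],[5,109]]
Q^28 = (Q^14)² = [[1,123],[123,2]]
Q^56 = (Q^28)² = [[2,121],[121,5]]
Q^113 = (Q^56)²·Q = [[116,13],[13,103]]
Q^226 = (Q^113)² = [[109,119],[119,114]]
F_226 mod 124 = Q^226[0][1] = 119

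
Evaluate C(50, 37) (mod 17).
16

Using Lucas' theorem:
Write n=50 and k=37 in base 17:
n in base 17: [2, 16]
k in base 17: [2, 3]
C(50,37) mod 17 = ∏ C(n_i, k_i) mod 17
Digit binomials (mod 17): C(2,2) = 1; C(16,3) = 560 ≡ 16
Product: 1 × 16 = 16 ≡ 16 (mod 17)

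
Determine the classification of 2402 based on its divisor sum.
deficient

Proper divisors of 2402: sum = 1 + 2 + 1201 = 1204
Since 1204 < 2402, 2402 is deficient.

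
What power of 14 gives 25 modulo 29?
12

Baby-step giant-step with step n = ⌈√29⌉ = 6.
Baby steps 14^j mod 29 (j:value) for j=0..5: 0:1, 1:14, 2:22, 3:18, 4:20, 5:19.
Giant-step multiplier: 14^(-6) ≡ 14^(28-6) = 14^22 ≡ 6 (mod 29).
Giant steps γ_i = 25·6^i mod 29: γ_0=25, γ_1=5, γ_2=1 (in table at j=0).
x = i·n + j = 2·6 + 0 = 12.
Check: 14^12 ≡ 25 (mod 29).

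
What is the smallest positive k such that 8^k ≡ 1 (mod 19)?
6

19 is prime, so ord(8) divides φ(19) = 18.
Divisors of 18: 1, 2, 3, 6, 9, 18.
Repeated squaring: 8^1 ≡ 8, 8^2 ≡ 7, 8^4 ≡ 11, 8^8 ≡ 7, 8^16 ≡ 11 (mod 19).
Test 8^d mod 19 for each divisor d in increasing order:
8^1 ≡ 8
8^2 ≡ 7
8^3 = 8^2·8^1 ≡ 18
8^6 = 8^4·8^2 ≡ 1  ← first divisor giving 1
The order is 6.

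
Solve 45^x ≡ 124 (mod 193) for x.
102

Baby-step giant-step with step n = ⌈√193⌉ = 14.
Baby steps 45^j mod 193 (j:value) for j=0..13: 0:1, 1:45, 2:95, 3:29, 4:147, 5:53, 6:69, 7:17, 8:186, 9:71, 10:107, 11:183, 12:129, 13:15.
Giant-step multiplier: 45^(-14) ≡ 45^(192-14) = 45^178 ≡ 191 (mod 193).
Giant steps γ_i = 124·191^i mod 193: γ_0=124, γ_1=138, γ_2=110, γ_3=166, γ_4=54, γ_5=85, γ_6=23, γ_7=147 (in table at j=4).
x = i·n + j = 7·14 + 4 = 102.
Check: 45^102 ≡ 124 (mod 193).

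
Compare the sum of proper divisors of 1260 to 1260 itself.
abundant

Proper divisors of 1260: sum = 1 + 2 + 3 + 4 + 5 + 6 + 7 + 9 + ... + 252 + 315 + 420 + 630 (35 divisors) = 3108
Since 3108 > 1260, 1260 is abundant.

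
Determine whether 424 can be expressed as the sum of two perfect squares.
10² + 18² (a=10, b=18)

Factorization: 424 = 2^3 × 53
By Fermat: n is sum of two squares iff every prime p ≡ 3 (mod 4) appears to even power.
All primes ≡ 3 (mod 4) appear to even power.
Search a = 0, 1, 2, … for 424 - a² a perfect square: first hit at a = 10: 424 - 100 = 324 = 18².
424 = 10² + 18² = 100 + 324 ✓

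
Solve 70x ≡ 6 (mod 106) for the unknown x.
x ≡ 44 (mod 53)

gcd(70, 106) = 2, which divides 6, so solutions exist.
Divide through by 2: 35x ≡ 3 (mod 53).
Find 35^(-1) mod 53 by the extended Euclidean algorithm:
53 = 1 × 35 + 18  ⟹  18 = (1)·53 + (-1)·35
35 = 1 × 18 + 17  ⟹  17 = (-1)·53 + (2)·35
18 = 1 × 17 + 1  ⟹  1 = (2)·53 + (-3)·35
So (-3)·35 ≡ 1 (mod 53), i.e. 35^(-1) ≡ -3 ≡ 50 (mod 53).
x ≡ 50 × 3 = 150 ≡ 44 (mod 53).
Check: 70 × 44 = 3080 ≡ 6 (mod 106).
x ≡ 44 (mod 53), giving 2 solutions mod 106.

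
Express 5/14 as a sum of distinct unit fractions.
1/3 + 1/42

Greedy algorithm:
5/14: ceiling(14/5) = 3, use 1/3
1/42: ceiling(42/1) = 42, use 1/42
Result: 5/14 = 1/3 + 1/42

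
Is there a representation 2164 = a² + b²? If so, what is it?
20² + 42² (a=20, b=42)

Factorization: 2164 = 2^2 × 541
By Fermat: n is sum of two squares iff every prime p ≡ 3 (mod 4) appears to even power.
All primes ≡ 3 (mod 4) appear to even power.
Search a = 0, 1, 2, … for 2164 - a² a perfect square: first hit at a = 20: 2164 - 400 = 1764 = 42².
2164 = 20² + 42² = 400 + 1764 ✓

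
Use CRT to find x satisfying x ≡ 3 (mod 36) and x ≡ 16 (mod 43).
1263

Using Chinese Remainder Theorem:
M = 36 × 43 = 1548
M1 = 43, M2 = 36
y1 = 43^(-1) mod 36 = 31
y2 = 36^(-1) mod 43 = 6
x = (3×43×31 + 16×36×6) mod 1548 = 1263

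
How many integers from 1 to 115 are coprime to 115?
88

115 = 5 × 23
φ(n) = n × ∏(1 - 1/p) for each prime p dividing n
φ(115) = 115 × (1 - 1/5) × (1 - 1/23) = 88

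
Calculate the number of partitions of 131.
5964539504

p(n) counts ways to write n as a sum of positive integers (order ignored).
Euler's pentagonal recurrence: p(k) = p(k-1) + p(k-2) - p(k-5) - p(k-7) + p(k-12) + p(k-15) - ... (offsets j(3j∓1)/2, signs ++--, p(0)=1, p(<0)=0).
DP table for k = 0..130: p(0)=1, p(1)=1, p(2)=2, p(3)=3, p(4)=5, p(5)=7, p(6)=11, p(7)=15, p(8)=22, p(9)=30, p(10)=42, p(11)=56, p(12)=77, p(13)=101, p(14)=135, p(15)=176, p(16)=231, p(17)=297, p(18)=385, p(19)=490, p(20)=627, p(21)=792, p(22)=1002, p(23)=1255, p(24)=1575, p(25)=1958, p(26)=2436, p(27)=3010, p(28)=3718, p(29)=4565, p(30)=5604, p(31)=6842, p(32)=8349, p(33)=10143, p(34)=12310, p(35)=14883, p(36)=17977, p(37)=21637, p(38)=26015, p(39)=31185, p(40)=37338, p(41)=44583, p(42)=53174, p(43)=63261, p(44)=75175, p(45)=89134, p(46)=105558, p(47)=124754, p(48)=147273, p(49)=173525, p(50)=204226, p(51)=239943, p(52)=281589, p(53)=329931, p(54)=386155, p(55)=451276, p(56)=526823, p(57)=614154, p(58)=715220, p(59)=831820, p(60)=966467, p(61)=1121505, p(62)=1300156, p(63)=1505499, p(64)=1741630, p(65)=2012558, p(66)=2323520, p(67)=2679689, p(68)=3087735, p(69)=3554345, p(70)=4087968, p(71)=4697205, p(72)=5392783, p(73)=6185689, p(74)=7089500, p(75)=8118264, p(76)=9289091, p(77)=10619863, p(78)=12132164, p(79)=13848650, p(80)=15796476, p(81)=18004327, p(82)=20506255, p(83)=23338469, p(84)=26543660, p(85)=30167357, p(86)=34262962, p(87)=38887673, p(88)=44108109, p(89)=49995925, p(90)=56634173, p(91)=64112359, p(92)=72533807, p(93)=82010177, p(94)=92669720, p(95)=104651419, p(96)=118114304, p(97)=133230930, p(98)=150198136, p(99)=169229875, p(100)=190569292, p(101)=214481126, p(102)=241265379, p(103)=271248950, p(104)=304801365, p(105)=342325709, p(106)=384276336, p(107)=431149389, p(108)=483502844, p(109)=541946240, p(110)=607163746, p(111)=679903203, p(112)=761002156, p(113)=851376628, p(114)=952050665, p(115)=1064144451, p(116)=1188908248, p(117)=1327710076, p(118)=1482074143, p(119)=1653668665, p(120)=1844349560, p(121)=2056148051, p(122)=2291320912, p(123)=2552338241, p(124)=2841940500, p(125)=3163127352, p(126)=3519222692, p(127)=3913864295, p(128)=4351078600, p(129)=4835271870, p(130)=5371315400.
Final step: p(131) = p(130) + p(129) - p(126) - p(124) + p(119) + p(116) - p(109) - p(105) + p(96) + p(91) - p(80) - p(74) + p(61) + p(54) - p(39) - p(31) + p(14) + p(5)
= 5371315400 + 4835271870 - 3519222692 - 2841940500 + 1653668665 + 1188908248 - 541946240 - 342325709 + 118114304 + 64112359 - 15796476 - 7089500 + 1121505 + 386155 - 31185 - 6842 + 135 + 7
= 5964539504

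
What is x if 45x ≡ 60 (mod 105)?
x ≡ 6 (mod 7)

gcd(45, 105) = 15, which divides 60, so solutions exist.
Divide through by 15: 3x ≡ 4 (mod 7).
Find 3^(-1) mod 7 by the extended Euclidean algorithm:
7 = 2 × 3 + 1  ⟹  1 = (1)·7 + (-2)·3
So (-2)·3 ≡ 1 (mod 7), i.e. 3^(-1) ≡ -2 ≡ 5 (mod 7).
x ≡ 5 × 4 = 20 ≡ 6 (mod 7).
Check: 45 × 6 = 270 ≡ 60 (mod 105).
x ≡ 6 (mod 7), giving 15 solutions mod 105.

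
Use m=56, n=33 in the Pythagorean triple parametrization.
(2047, 3696, 4225)

Euclid's formula: a = m² - n², b = 2mn, c = m² + n²
m = 56, n = 33
a = 56² - 33² = 3136 - 1089 = 2047
b = 2 × 56 × 33 = 3696
c = 56² + 33² = 3136 + 1089 = 4225
Verification: 2047² + 3696² = 4190209 + 13660416 = 17850625 = 4225² ✓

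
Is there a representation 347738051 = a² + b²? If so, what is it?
Not possible

Factorization: 347738051 = 101 × 151^3
By Fermat: n is sum of two squares iff every prime p ≡ 3 (mod 4) appears to even power.
Prime(s) ≡ 3 (mod 4) with odd exponent: [(151, 3)]
Therefore 347738051 cannot be expressed as a² + b².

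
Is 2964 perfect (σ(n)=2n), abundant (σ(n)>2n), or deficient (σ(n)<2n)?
abundant

Proper divisors of 2964: sum = 1 + 2 + 3 + 4 + 6 + 12 + 13 + 19 + ... + 494 + 741 + 988 + 1482 (23 divisors) = 4876
Since 4876 > 2964, 2964 is abundant.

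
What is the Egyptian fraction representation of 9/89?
1/10 + 1/890

Greedy algorithm:
9/89: ceiling(89/9) = 10, use 1/10
1/890: ceiling(890/1) = 890, use 1/890
Result: 9/89 = 1/10 + 1/890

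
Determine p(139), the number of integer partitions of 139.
13610949895

p(n) counts ways to write n as a sum of positive integers (order ignored).
Euler's pentagonal recurrence: p(k) = p(k-1) + p(k-2) - p(k-5) - p(k-7) + p(k-12) + p(k-15) - ... (offsets j(3j∓1)/2, signs ++--, p(0)=1, p(<0)=0).
DP table for k = 0..138: p(0)=1, p(1)=1, p(2)=2, p(3)=3, p(4)=5, p(5)=7, p(6)=11, p(7)=15, p(8)=22, p(9)=30, p(10)=42, p(11)=56, p(12)=77, p(13)=101, p(14)=135, p(15)=176, p(16)=231, p(17)=297, p(18)=385, p(19)=490, p(20)=627, p(21)=792, p(22)=1002, p(23)=1255, p(24)=1575, p(25)=1958, p(26)=2436, p(27)=3010, p(28)=3718, p(29)=4565, p(30)=5604, p(31)=6842, p(32)=8349, p(33)=10143, p(34)=12310, p(35)=14883, p(36)=17977, p(37)=21637, p(38)=26015, p(39)=31185, p(40)=37338, p(41)=44583, p(42)=53174, p(43)=63261, p(44)=75175, p(45)=89134, p(46)=105558, p(47)=124754, p(48)=147273, p(49)=173525, p(50)=204226, p(51)=239943, p(52)=281589, p(53)=329931, p(54)=386155, p(55)=451276, p(56)=526823, p(57)=614154, p(58)=715220, p(59)=831820, p(60)=966467, p(61)=1121505, p(62)=1300156, p(63)=1505499, p(64)=1741630, p(65)=2012558, p(66)=2323520, p(67)=2679689, p(68)=3087735, p(69)=3554345, p(70)=4087968, p(71)=4697205, p(72)=5392783, p(73)=6185689, p(74)=7089500, p(75)=8118264, p(76)=9289091, p(77)=10619863, p(78)=12132164, p(79)=13848650, p(80)=15796476, p(81)=18004327, p(82)=20506255, p(83)=23338469, p(84)=26543660, p(85)=30167357, p(86)=34262962, p(87)=38887673, p(88)=44108109, p(89)=49995925, p(90)=56634173, p(91)=64112359, p(92)=72533807, p(93)=82010177, p(94)=92669720, p(95)=104651419, p(96)=118114304, p(97)=133230930, p(98)=150198136, p(99)=169229875, p(100)=190569292, p(101)=214481126, p(102)=241265379, p(103)=271248950, p(104)=304801365, p(105)=342325709, p(106)=384276336, p(107)=431149389, p(108)=483502844, p(109)=541946240, p(110)=607163746, p(111)=679903203, p(112)=761002156, p(113)=851376628, p(114)=952050665, p(115)=1064144451, p(116)=1188908248, p(117)=1327710076, p(118)=1482074143, p(119)=1653668665, p(120)=1844349560, p(121)=2056148051, p(122)=2291320912, p(123)=2552338241, p(124)=2841940500, p(125)=3163127352, p(126)=3519222692, p(127)=3913864295, p(128)=4351078600, p(129)=4835271870, p(130)=5371315400, p(131)=5964539504, p(132)=6620830889, p(133)=7346629512, p(134)=8149040695, p(135)=9035836076, p(136)=10015581680, p(137)=11097645016, p(138)=12292341831.
Final step: p(139) = p(138) + p(137) - p(134) - p(132) + p(127) + p(124) - p(117) - p(113) + p(104) + p(99) - p(88) - p(82) + p(69) + p(62) - p(47) - p(39) + p(22) + p(13)
= 12292341831 + 11097645016 - 8149040695 - 6620830889 + 3913864295 + 2841940500 - 1327710076 - 851376628 + 304801365 + 169229875 - 44108109 - 20506255 + 3554345 + 1300156 - 124754 - 31185 + 1002 + 101
= 13610949895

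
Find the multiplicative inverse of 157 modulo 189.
124

gcd(157, 189) = 1, so the inverse exists.
Extended Euclidean algorithm on (189, 157):
189 = 1 × 157 + 32  ⟹  32 = (1)·189 + (-1)·157
157 = 4 × 32 + 29  ⟹  29 = (-4)·189 + (5)·157
32 = 1 × 29 + 3  ⟹  3 = (5)·189 + (-6)·157
29 = 9 × 3 + 2  ⟹  2 = (-49)·189 + (59)·157
3 = 1 × 2 + 1  ⟹  1 = (54)·189 + (-65)·157
So (-65)·157 ≡ 1 (mod 189), i.e. 157^(-1) ≡ -65 ≡ 124 (mod 189).
Check: 157 × 124 = 19468 ≡ 1 (mod 189)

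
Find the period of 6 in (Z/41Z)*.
40

41 is prime, so ord(6) divides φ(41) = 40.
Divisors of 40: 1, 2, 4, 5, 8, 10, 20, 40.
Repeated squaring: 6^1 ≡ 6, 6^2 ≡ 36, 6^4 ≡ 25, 6^8 ≡ 10, 6^16 ≡ 18, 6^32 ≡ 37 (mod 41).
Test 6^d mod 41 for each divisor d in increasing order:
6^1 ≡ 6
6^2 ≡ 36
6^4 ≡ 25
6^5 = 6^4·6^1 ≡ 27
6^8 ≡ 10
6^10 = 6^8·6^2 ≡ 32
6^20 = 6^16·6^4 ≡ 40
6^40 = 6^32·6^8 ≡ 1  ← first divisor giving 1
The order is 40.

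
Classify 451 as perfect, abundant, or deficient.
deficient

Proper divisors of 451: sum = 1 + 11 + 41 = 53
Since 53 < 451, 451 is deficient.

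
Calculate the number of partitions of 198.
3345365983698

p(n) counts ways to write n as a sum of positive integers (order ignored).
Euler's pentagonal recurrence: p(k) = p(k-1) + p(k-2) - p(k-5) - p(k-7) + p(k-12) + p(k-15) - ... (offsets j(3j∓1)/2, signs ++--, p(0)=1, p(<0)=0).
DP table for k = 0..197: p(0)=1, p(1)=1, p(2)=2, p(3)=3, p(4)=5, p(5)=7, p(6)=11, p(7)=15, p(8)=22, p(9)=30, p(10)=42, p(11)=56, p(12)=77, p(13)=101, p(14)=135, p(15)=176, p(16)=231, p(17)=297, p(18)=385, p(19)=490, p(20)=627, p(21)=792, p(22)=1002, p(23)=1255, p(24)=1575, p(25)=1958, p(26)=2436, p(27)=3010, p(28)=3718, p(29)=4565, p(30)=5604, p(31)=6842, p(32)=8349, p(33)=10143, p(34)=12310, p(35)=14883, p(36)=17977, p(37)=21637, p(38)=26015, p(39)=31185, p(40)=37338, p(41)=44583, p(42)=53174, p(43)=63261, p(44)=75175, p(45)=89134, p(46)=105558, p(47)=124754, p(48)=147273, p(49)=173525, p(50)=204226, p(51)=239943, p(52)=281589, p(53)=329931, p(54)=386155, p(55)=451276, p(56)=526823, p(57)=614154, p(58)=715220, p(59)=831820, p(60)=966467, p(61)=1121505, p(62)=1300156, p(63)=1505499, p(64)=1741630, p(65)=2012558, p(66)=2323520, p(67)=2679689, p(68)=3087735, p(69)=3554345, p(70)=4087968, p(71)=4697205, p(72)=5392783, p(73)=6185689, p(74)=7089500, p(75)=8118264, p(76)=9289091, p(77)=10619863, p(78)=12132164, p(79)=13848650, p(80)=15796476, p(81)=18004327, p(82)=20506255, p(83)=23338469, p(84)=26543660, p(85)=30167357, p(86)=34262962, p(87)=38887673, p(88)=44108109, p(89)=49995925, p(90)=56634173, p(91)=64112359, p(92)=72533807, p(93)=82010177, p(94)=92669720, p(95)=104651419, p(96)=118114304, p(97)=133230930, p(98)=150198136, p(99)=169229875, p(100)=190569292, p(101)=214481126, p(102)=241265379, p(103)=271248950, p(104)=304801365, p(105)=342325709, p(106)=384276336, p(107)=431149389, p(108)=483502844, p(109)=541946240, p(110)=607163746, p(111)=679903203, p(112)=761002156, p(113)=851376628, p(114)=952050665, p(115)=1064144451, p(116)=1188908248, p(117)=1327710076, p(118)=1482074143, p(119)=1653668665, p(120)=1844349560, p(121)=2056148051, p(122)=2291320912, p(123)=2552338241, p(124)=2841940500, p(125)=3163127352, p(126)=3519222692, p(127)=3913864295, p(128)=4351078600, p(129)=4835271870, p(130)=5371315400, p(131)=5964539504, p(132)=6620830889, p(133)=7346629512, p(134)=8149040695, p(135)=9035836076, p(136)=10015581680, p(137)=11097645016, p(138)=12292341831, p(139)=13610949895, p(140)=15065878135, p(141)=16670689208, p(142)=18440293320, p(143)=20390982757, p(144)=22540654445, p(145)=24908858009, p(146)=27517052599, p(147)=30388671978, p(148)=33549419497, p(149)=37027355200, p(150)=40853235313, p(151)=45060624582, p(152)=49686288421, p(153)=54770336324, p(154)=60356673280, p(155)=66493182097, p(156)=73232243759, p(157)=80630964769, p(158)=88751778802, p(159)=97662728555, p(160)=107438159466, p(161)=118159068427, p(162)=129913904637, p(163)=142798995930, p(164)=156919475295, p(165)=172389800255, p(166)=189334822579, p(167)=207890420102, p(168)=228204732751, p(169)=250438925115, p(170)=274768617130, p(171)=301384802048, p(172)=330495499613, p(173)=362326859895, p(174)=397125074750, p(175)=435157697830, p(176)=476715857290, p(177)=522115831195, p(178)=571701605655, p(179)=625846753120, p(180)=684957390936, p(181)=749474411781, p(182)=819876908323, p(183)=896684817527, p(184)=980462880430, p(185)=1071823774337, p(186)=1171432692373, p(187)=1280011042268, p(188)=1398341745571, p(189)=1527273599625, p(190)=1667727404093, p(191)=1820701100652, p(192)=1987276856363, p(193)=2168627105469, p(194)=2366022741845, p(195)=2580840212973, p(196)=2814570987591, p(197)=3068829878530.
Final step: p(198) = p(197) + p(196) - p(193) - p(191) + p(186) + p(183) - p(176) - p(172) + p(163) + p(158) - p(147) - p(141) + p(128) + p(121) - p(106) - p(98) + p(81) + p(72) - p(53) - p(43) + p(22) + p(11)
= 3068829878530 + 2814570987591 - 2168627105469 - 1820701100652 + 1171432692373 + 896684817527 - 476715857290 - 330495499613 + 142798995930 + 88751778802 - 30388671978 - 16670689208 + 4351078600 + 2056148051 - 384276336 - 150198136 + 18004327 + 5392783 - 329931 - 63261 + 1002 + 56
= 3345365983698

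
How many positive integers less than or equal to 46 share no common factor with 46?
22

46 = 2 × 23
φ(n) = n × ∏(1 - 1/p) for each prime p dividing n
φ(46) = 46 × (1 - 1/2) × (1 - 1/23) = 22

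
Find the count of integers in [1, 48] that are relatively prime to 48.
16

48 = 2^4 × 3
φ(n) = n × ∏(1 - 1/p) for each prime p dividing n
φ(48) = 48 × (1 - 1/2) × (1 - 1/3) = 16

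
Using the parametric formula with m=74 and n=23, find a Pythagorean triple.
(4947, 3404, 6005)

Euclid's formula: a = m² - n², b = 2mn, c = m² + n²
m = 74, n = 23
a = 74² - 23² = 5476 - 529 = 4947
b = 2 × 74 × 23 = 3404
c = 74² + 23² = 5476 + 529 = 6005
Verification: 4947² + 3404² = 24472809 + 11587216 = 36060025 = 6005² ✓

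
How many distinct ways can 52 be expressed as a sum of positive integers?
281589

p(n) counts ways to write n as a sum of positive integers (order ignored).
Euler's pentagonal recurrence: p(k) = p(k-1) + p(k-2) - p(k-5) - p(k-7) + p(k-12) + p(k-15) - ... (offsets j(3j∓1)/2, signs ++--, p(0)=1, p(<0)=0).
DP table for k = 0..51: p(0)=1, p(1)=1, p(2)=2, p(3)=3, p(4)=5, p(5)=7, p(6)=11, p(7)=15, p(8)=22, p(9)=30, p(10)=42, p(11)=56, p(12)=77, p(13)=101, p(14)=135, p(15)=176, p(16)=231, p(17)=297, p(18)=385, p(19)=490, p(20)=627, p(21)=792, p(22)=1002, p(23)=1255, p(24)=1575, p(25)=1958, p(26)=2436, p(27)=3010, p(28)=3718, p(29)=4565, p(30)=5604, p(31)=6842, p(32)=8349, p(33)=10143, p(34)=12310, p(35)=14883, p(36)=17977, p(37)=21637, p(38)=26015, p(39)=31185, p(40)=37338, p(41)=44583, p(42)=53174, p(43)=63261, p(44)=75175, p(45)=89134, p(46)=105558, p(47)=124754, p(48)=147273, p(49)=173525, p(50)=204226, p(51)=239943.
Final step: p(52) = p(51) + p(50) - p(47) - p(45) + p(40) + p(37) - p(30) - p(26) + p(17) + p(12) - p(1)
= 239943 + 204226 - 124754 - 89134 + 37338 + 21637 - 5604 - 2436 + 297 + 77 - 1
= 281589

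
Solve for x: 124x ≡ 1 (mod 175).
24

gcd(124, 175) = 1, so the inverse exists.
Extended Euclidean algorithm on (175, 124):
175 = 1 × 124 + 51  ⟹  51 = (1)·175 + (-1)·124
124 = 2 × 51 + 22  ⟹  22 = (-2)·175 + (3)·124
51 = 2 × 22 + 7  ⟹  7 = (5)·175 + (-7)·124
22 = 3 × 7 + 1  ⟹  1 = (-17)·175 + (24)·124
So (24)·124 ≡ 1 (mod 175), i.e. 124^(-1) ≡ 24 (mod 175).
Check: 124 × 24 = 2976 ≡ 1 (mod 175)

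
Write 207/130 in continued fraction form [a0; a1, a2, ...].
[1; 1, 1, 2, 4, 1, 4]

Euclidean algorithm steps:
207 = 1 × 130 + 77
130 = 1 × 77 + 53
77 = 1 × 53 + 24
53 = 2 × 24 + 5
24 = 4 × 5 + 4
5 = 1 × 4 + 1
4 = 4 × 1 + 0
Continued fraction: [1; 1, 1, 2, 4, 1, 4]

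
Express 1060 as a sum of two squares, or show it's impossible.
6² + 32² (a=6, b=32)

Factorization: 1060 = 2^2 × 5 × 53
By Fermat: n is sum of two squares iff every prime p ≡ 3 (mod 4) appears to even power.
All primes ≡ 3 (mod 4) appear to even power.
Search a = 0, 1, 2, … for 1060 - a² a perfect square: first hit at a = 6: 1060 - 36 = 1024 = 32².
1060 = 6² + 32² = 36 + 1024 ✓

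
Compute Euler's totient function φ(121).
110

121 = 11^2
φ(n) = n × ∏(1 - 1/p) for each prime p dividing n
φ(121) = 121 × (1 - 1/11) = 110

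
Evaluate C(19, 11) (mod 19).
0

Using Lucas' theorem:
Write n=19 and k=11 in base 19:
n in base 19: [1, 0]
k in base 19: [0, 11]
C(19,11) mod 19 = ∏ C(n_i, k_i) mod 19
Digit binomials (mod 19): C(1,0) = 1; C(0,11) = 0 (k_i > n_i)
Product: 1 × 0 = 0 ≡ 0 (mod 19)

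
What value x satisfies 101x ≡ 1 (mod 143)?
17

gcd(101, 143) = 1, so the inverse exists.
Extended Euclidean algorithm on (143, 101):
143 = 1 × 101 + 42  ⟹  42 = (1)·143 + (-1)·101
101 = 2 × 42 + 17  ⟹  17 = (-2)·143 + (3)·101
42 = 2 × 17 + 8  ⟹  8 = (5)·143 + (-7)·101
17 = 2 × 8 + 1  ⟹  1 = (-12)·143 + (17)·101
So (17)·101 ≡ 1 (mod 143), i.e. 101^(-1) ≡ 17 (mod 143).
Check: 101 × 17 = 1717 ≡ 1 (mod 143)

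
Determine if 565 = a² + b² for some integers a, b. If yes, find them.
6² + 23² (a=6, b=23)

Factorization: 565 = 5 × 113
By Fermat: n is sum of two squares iff every prime p ≡ 3 (mod 4) appears to even power.
All primes ≡ 3 (mod 4) appear to even power.
Search a = 0, 1, 2, … for 565 - a² a perfect square: first hit at a = 6: 565 - 36 = 529 = 23².
565 = 6² + 23² = 36 + 529 ✓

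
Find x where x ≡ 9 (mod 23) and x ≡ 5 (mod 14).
285

Using Chinese Remainder Theorem:
M = 23 × 14 = 322
M1 = 14, M2 = 23
y1 = 14^(-1) mod 23 = 5
y2 = 23^(-1) mod 14 = 11
x = (9×14×5 + 5×23×11) mod 322 = 285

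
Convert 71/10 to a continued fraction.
[7; 10]

Euclidean algorithm steps:
71 = 7 × 10 + 1
10 = 10 × 1 + 0
Continued fraction: [7; 10]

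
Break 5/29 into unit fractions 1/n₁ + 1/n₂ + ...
1/6 + 1/174

Greedy algorithm:
5/29: ceiling(29/5) = 6, use 1/6
1/174: ceiling(174/1) = 174, use 1/174
Result: 5/29 = 1/6 + 1/174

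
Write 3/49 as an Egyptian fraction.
1/17 + 1/417 + 1/347361

Greedy algorithm:
3/49: ceiling(49/3) = 17, use 1/17
2/833: ceiling(833/2) = 417, use 1/417
1/347361: ceiling(347361/1) = 347361, use 1/347361
Result: 3/49 = 1/17 + 1/417 + 1/347361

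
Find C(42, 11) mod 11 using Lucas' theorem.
3

Using Lucas' theorem:
Write n=42 and k=11 in base 11:
n in base 11: [3, 9]
k in base 11: [1, 0]
C(42,11) mod 11 = ∏ C(n_i, k_i) mod 11
Digit binomials (mod 11): C(3,1) = 3; C(9,0) = 1
Product: 3 × 1 = 3 ≡ 3 (mod 11)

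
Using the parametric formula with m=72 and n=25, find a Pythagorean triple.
(4559, 3600, 5809)

Euclid's formula: a = m² - n², b = 2mn, c = m² + n²
m = 72, n = 25
a = 72² - 25² = 5184 - 625 = 4559
b = 2 × 72 × 25 = 3600
c = 72² + 25² = 5184 + 625 = 5809
Verification: 4559² + 3600² = 20784481 + 12960000 = 33744481 = 5809² ✓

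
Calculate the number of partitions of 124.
2841940500

p(n) counts ways to write n as a sum of positive integers (order ignored).
Euler's pentagonal recurrence: p(k) = p(k-1) + p(k-2) - p(k-5) - p(k-7) + p(k-12) + p(k-15) - ... (offsets j(3j∓1)/2, signs ++--, p(0)=1, p(<0)=0).
DP table for k = 0..123: p(0)=1, p(1)=1, p(2)=2, p(3)=3, p(4)=5, p(5)=7, p(6)=11, p(7)=15, p(8)=22, p(9)=30, p(10)=42, p(11)=56, p(12)=77, p(13)=101, p(14)=135, p(15)=176, p(16)=231, p(17)=297, p(18)=385, p(19)=490, p(20)=627, p(21)=792, p(22)=1002, p(23)=1255, p(24)=1575, p(25)=1958, p(26)=2436, p(27)=3010, p(28)=3718, p(29)=4565, p(30)=5604, p(31)=6842, p(32)=8349, p(33)=10143, p(34)=12310, p(35)=14883, p(36)=17977, p(37)=21637, p(38)=26015, p(39)=31185, p(40)=37338, p(41)=44583, p(42)=53174, p(43)=63261, p(44)=75175, p(45)=89134, p(46)=105558, p(47)=124754, p(48)=147273, p(49)=173525, p(50)=204226, p(51)=239943, p(52)=281589, p(53)=329931, p(54)=386155, p(55)=451276, p(56)=526823, p(57)=614154, p(58)=715220, p(59)=831820, p(60)=966467, p(61)=1121505, p(62)=1300156, p(63)=1505499, p(64)=1741630, p(65)=2012558, p(66)=2323520, p(67)=2679689, p(68)=3087735, p(69)=3554345, p(70)=4087968, p(71)=4697205, p(72)=5392783, p(73)=6185689, p(74)=7089500, p(75)=8118264, p(76)=9289091, p(77)=10619863, p(78)=12132164, p(79)=13848650, p(80)=15796476, p(81)=18004327, p(82)=20506255, p(83)=23338469, p(84)=26543660, p(85)=30167357, p(86)=34262962, p(87)=38887673, p(88)=44108109, p(89)=49995925, p(90)=56634173, p(91)=64112359, p(92)=72533807, p(93)=82010177, p(94)=92669720, p(95)=104651419, p(96)=118114304, p(97)=133230930, p(98)=150198136, p(99)=169229875, p(100)=190569292, p(101)=214481126, p(102)=241265379, p(103)=271248950, p(104)=304801365, p(105)=342325709, p(106)=384276336, p(107)=431149389, p(108)=483502844, p(109)=541946240, p(110)=607163746, p(111)=679903203, p(112)=761002156, p(113)=851376628, p(114)=952050665, p(115)=1064144451, p(116)=1188908248, p(117)=1327710076, p(118)=1482074143, p(119)=1653668665, p(120)=1844349560, p(121)=2056148051, p(122)=2291320912, p(123)=2552338241.
Final step: p(124) = p(123) + p(122) - p(119) - p(117) + p(112) + p(109) - p(102) - p(98) + p(89) + p(84) - p(73) - p(67) + p(54) + p(47) - p(32) - p(24) + p(7)
= 2552338241 + 2291320912 - 1653668665 - 1327710076 + 761002156 + 541946240 - 241265379 - 150198136 + 49995925 + 26543660 - 6185689 - 2679689 + 386155 + 124754 - 8349 - 1575 + 15
= 2841940500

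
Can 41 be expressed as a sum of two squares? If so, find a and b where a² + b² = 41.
4² + 5² (a=4, b=5)

Factorization: 41 = 41
By Fermat: n is sum of two squares iff every prime p ≡ 3 (mod 4) appears to even power.
All primes ≡ 3 (mod 4) appear to even power.
Search a = 0, 1, 2, … for 41 - a² a perfect square: first hit at a = 4: 41 - 16 = 25 = 5².
41 = 4² + 5² = 16 + 25 ✓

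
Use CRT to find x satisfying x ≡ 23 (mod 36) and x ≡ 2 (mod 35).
527

Using Chinese Remainder Theorem:
M = 36 × 35 = 1260
M1 = 35, M2 = 36
y1 = 35^(-1) mod 36 = 35
y2 = 36^(-1) mod 35 = 1
x = (23×35×35 + 2×36×1) mod 1260 = 527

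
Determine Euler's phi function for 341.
300

341 = 11 × 31
φ(n) = n × ∏(1 - 1/p) for each prime p dividing n
φ(341) = 341 × (1 - 1/11) × (1 - 1/31) = 300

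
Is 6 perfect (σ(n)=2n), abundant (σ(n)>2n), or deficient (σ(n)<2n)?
perfect

Proper divisors of 6: sum = 1 + 2 + 3 = 6
Since 6 = 6, 6 is perfect.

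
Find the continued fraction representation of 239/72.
[3; 3, 7, 1, 2]

Euclidean algorithm steps:
239 = 3 × 72 + 23
72 = 3 × 23 + 3
23 = 7 × 3 + 2
3 = 1 × 2 + 1
2 = 2 × 1 + 0
Continued fraction: [3; 3, 7, 1, 2]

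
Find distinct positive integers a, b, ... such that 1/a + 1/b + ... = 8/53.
1/7 + 1/124 + 1/46004

Greedy algorithm:
8/53: ceiling(53/8) = 7, use 1/7
3/371: ceiling(371/3) = 124, use 1/124
1/46004: ceiling(46004/1) = 46004, use 1/46004
Result: 8/53 = 1/7 + 1/124 + 1/46004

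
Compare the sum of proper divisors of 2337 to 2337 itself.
deficient

Proper divisors of 2337: sum = 1 + 3 + 19 + 41 + 57 + 123 + 779 = 1023
Since 1023 < 2337, 2337 is deficient.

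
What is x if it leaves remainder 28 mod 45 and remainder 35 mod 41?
568

Using Chinese Remainder Theorem:
M = 45 × 41 = 1845
M1 = 41, M2 = 45
y1 = 41^(-1) mod 45 = 11
y2 = 45^(-1) mod 41 = 31
x = (28×41×11 + 35×45×31) mod 1845 = 568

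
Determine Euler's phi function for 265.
208

265 = 5 × 53
φ(n) = n × ∏(1 - 1/p) for each prime p dividing n
φ(265) = 265 × (1 - 1/5) × (1 - 1/53) = 208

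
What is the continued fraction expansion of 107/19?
[5; 1, 1, 1, 2, 2]

Euclidean algorithm steps:
107 = 5 × 19 + 12
19 = 1 × 12 + 7
12 = 1 × 7 + 5
7 = 1 × 5 + 2
5 = 2 × 2 + 1
2 = 2 × 1 + 0
Continued fraction: [5; 1, 1, 1, 2, 2]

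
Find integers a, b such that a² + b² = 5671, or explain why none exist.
Not possible

Factorization: 5671 = 53 × 107
By Fermat: n is sum of two squares iff every prime p ≡ 3 (mod 4) appears to even power.
Prime(s) ≡ 3 (mod 4) with odd exponent: [(107, 1)]
Therefore 5671 cannot be expressed as a² + b².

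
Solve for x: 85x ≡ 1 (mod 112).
29

gcd(85, 112) = 1, so the inverse exists.
Extended Euclidean algorithm on (112, 85):
112 = 1 × 85 + 27  ⟹  27 = (1)·112 + (-1)·85
85 = 3 × 27 + 4  ⟹  4 = (-3)·112 + (4)·85
27 = 6 × 4 + 3  ⟹  3 = (19)·112 + (-25)·85
4 = 1 × 3 + 1  ⟹  1 = (-22)·112 + (29)·85
So (29)·85 ≡ 1 (mod 112), i.e. 85^(-1) ≡ 29 (mod 112).
Check: 85 × 29 = 2465 ≡ 1 (mod 112)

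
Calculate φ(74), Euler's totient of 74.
36

74 = 2 × 37
φ(n) = n × ∏(1 - 1/p) for each prime p dividing n
φ(74) = 74 × (1 - 1/2) × (1 - 1/37) = 36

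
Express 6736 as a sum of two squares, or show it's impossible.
56² + 60² (a=56, b=60)

Factorization: 6736 = 2^4 × 421
By Fermat: n is sum of two squares iff every prime p ≡ 3 (mod 4) appears to even power.
All primes ≡ 3 (mod 4) appear to even power.
Search a = 0, 1, 2, … for 6736 - a² a perfect square: first hit at a = 56: 6736 - 3136 = 3600 = 60².
6736 = 56² + 60² = 3136 + 3600 ✓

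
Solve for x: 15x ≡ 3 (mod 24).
x ≡ 5 (mod 8)

gcd(15, 24) = 3, which divides 3, so solutions exist.
Divide through by 3: 5x ≡ 1 (mod 8).
Find 5^(-1) mod 8 by the extended Euclidean algorithm:
8 = 1 × 5 + 3  ⟹  3 = (1)·8 + (-1)·5
5 = 1 × 3 + 2  ⟹  2 = (-1)·8 + (2)·5
3 = 1 × 2 + 1  ⟹  1 = (2)·8 + (-3)·5
So (-3)·5 ≡ 1 (mod 8), i.e. 5^(-1) ≡ -3 ≡ 5 (mod 8).
x ≡ 5 × 1 = 5 ≡ 5 (mod 8).
Check: 15 × 5 = 75 ≡ 3 (mod 24).
x ≡ 5 (mod 8), giving 3 solutions mod 24.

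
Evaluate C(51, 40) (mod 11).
4

Using Lucas' theorem:
Write n=51 and k=40 in base 11:
n in base 11: [4, 7]
k in base 11: [3, 7]
C(51,40) mod 11 = ∏ C(n_i, k_i) mod 11
Digit binomials (mod 11): C(4,3) = 4; C(7,7) = 1
Product: 4 × 1 = 4 ≡ 4 (mod 11)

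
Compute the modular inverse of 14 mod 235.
84

gcd(14, 235) = 1, so the inverse exists.
Extended Euclidean algorithm on (235, 14):
235 = 16 × 14 + 11  ⟹  11 = (1)·235 + (-16)·14
14 = 1 × 11 + 3  ⟹  3 = (-1)·235 + (17)·14
11 = 3 × 3 + 2  ⟹  2 = (4)·235 + (-67)·14
3 = 1 × 2 + 1  ⟹  1 = (-5)·235 + (84)·14
So (84)·14 ≡ 1 (mod 235), i.e. 14^(-1) ≡ 84 (mod 235).
Check: 14 × 84 = 1176 ≡ 1 (mod 235)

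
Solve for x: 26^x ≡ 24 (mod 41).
29

Baby-step giant-step with step n = ⌈√41⌉ = 7.
Baby steps 26^j mod 41 (j:value) for j=0..6: 0:1, 1:26, 2:20, 3:28, 4:31, 5:27, 6:5.
Giant-step multiplier: 26^(-7) ≡ 26^(40-7) = 26^33 ≡ 6 (mod 41).
Giant steps γ_i = 24·6^i mod 41: γ_0=24, γ_1=21, γ_2=3, γ_3=18, γ_4=26 (in table at j=1).
x = i·n + j = 4·7 + 1 = 29.
Check: 26^29 ≡ 24 (mod 41).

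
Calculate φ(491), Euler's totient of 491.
490

491 = 491
φ(n) = n × ∏(1 - 1/p) for each prime p dividing n
φ(491) = 491 × (1 - 1/491) = 490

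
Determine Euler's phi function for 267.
176

267 = 3 × 89
φ(n) = n × ∏(1 - 1/p) for each prime p dividing n
φ(267) = 267 × (1 - 1/3) × (1 - 1/89) = 176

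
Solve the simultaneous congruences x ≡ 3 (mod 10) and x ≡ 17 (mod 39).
173

Using Chinese Remainder Theorem:
M = 10 × 39 = 390
M1 = 39, M2 = 10
y1 = 39^(-1) mod 10 = 9
y2 = 10^(-1) mod 39 = 4
x = (3×39×9 + 17×10×4) mod 390 = 173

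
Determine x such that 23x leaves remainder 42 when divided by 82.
x ≡ 66 (mod 82)

gcd(23, 82) = 1, which divides 42, so solutions exist.
Find 23^(-1) mod 82 by the extended Euclidean algorithm:
82 = 3 × 23 + 13  ⟹  13 = (1)·82 + (-3)·23
23 = 1 × 13 + 10  ⟹  10 = (-1)·82 + (4)·23
13 = 1 × 10 + 3  ⟹  3 = (2)·82 + (-7)·23
10 = 3 × 3 + 1  ⟹  1 = (-7)·82 + (25)·23
So (25)·23 ≡ 1 (mod 82), i.e. 23^(-1) ≡ 25 (mod 82).
x ≡ 25 × 42 = 1050 ≡ 66 (mod 82).
Check: 23 × 66 = 1518 ≡ 42 (mod 82).
Unique solution: x ≡ 66 (mod 82)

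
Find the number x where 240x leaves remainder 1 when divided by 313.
30

gcd(240, 313) = 1, so the inverse exists.
Extended Euclidean algorithm on (313, 240):
313 = 1 × 240 + 73  ⟹  73 = (1)·313 + (-1)·240
240 = 3 × 73 + 21  ⟹  21 = (-3)·313 + (4)·240
73 = 3 × 21 + 10  ⟹  10 = (10)·313 + (-13)·240
21 = 2 × 10 + 1  ⟹  1 = (-23)·313 + (30)·240
So (30)·240 ≡ 1 (mod 313), i.e. 240^(-1) ≡ 30 (mod 313).
Check: 240 × 30 = 7200 ≡ 1 (mod 313)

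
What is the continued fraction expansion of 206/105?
[1; 1, 25, 4]

Euclidean algorithm steps:
206 = 1 × 105 + 101
105 = 1 × 101 + 4
101 = 25 × 4 + 1
4 = 4 × 1 + 0
Continued fraction: [1; 1, 25, 4]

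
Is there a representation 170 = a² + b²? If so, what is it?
1² + 13² (a=1, b=13)

Factorization: 170 = 2 × 5 × 17
By Fermat: n is sum of two squares iff every prime p ≡ 3 (mod 4) appears to even power.
All primes ≡ 3 (mod 4) appear to even power.
Search a = 0, 1, 2, … for 170 - a² a perfect square: first hit at a = 1: 170 - 1 = 169 = 13².
170 = 1² + 13² = 1 + 169 ✓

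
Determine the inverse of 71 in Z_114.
53

gcd(71, 114) = 1, so the inverse exists.
Extended Euclidean algorithm on (114, 71):
114 = 1 × 71 + 43  ⟹  43 = (1)·114 + (-1)·71
71 = 1 × 43 + 28  ⟹  28 = (-1)·114 + (2)·71
43 = 1 × 28 + 15  ⟹  15 = (2)·114 + (-3)·71
28 = 1 × 15 + 13  ⟹  13 = (-3)·114 + (5)·71
15 = 1 × 13 + 2  ⟹  2 = (5)·114 + (-8)·71
13 = 6 × 2 + 1  ⟹  1 = (-33)·114 + (53)·71
So (53)·71 ≡ 1 (mod 114), i.e. 71^(-1) ≡ 53 (mod 114).
Check: 71 × 53 = 3763 ≡ 1 (mod 114)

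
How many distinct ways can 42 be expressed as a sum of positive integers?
53174

p(n) counts ways to write n as a sum of positive integers (order ignored).
Euler's pentagonal recurrence: p(k) = p(k-1) + p(k-2) - p(k-5) - p(k-7) + p(k-12) + p(k-15) - ... (offsets j(3j∓1)/2, signs ++--, p(0)=1, p(<0)=0).
DP table for k = 0..41: p(0)=1, p(1)=1, p(2)=2, p(3)=3, p(4)=5, p(5)=7, p(6)=11, p(7)=15, p(8)=22, p(9)=30, p(10)=42, p(11)=56, p(12)=77, p(13)=101, p(14)=135, p(15)=176, p(16)=231, p(17)=297, p(18)=385, p(19)=490, p(20)=627, p(21)=792, p(22)=1002, p(23)=1255, p(24)=1575, p(25)=1958, p(26)=2436, p(27)=3010, p(28)=3718, p(29)=4565, p(30)=5604, p(31)=6842, p(32)=8349, p(33)=10143, p(34)=12310, p(35)=14883, p(36)=17977, p(37)=21637, p(38)=26015, p(39)=31185, p(40)=37338, p(41)=44583.
Final step: p(42) = p(41) + p(40) - p(37) - p(35) + p(30) + p(27) - p(20) - p(16) + p(7) + p(2)
= 44583 + 37338 - 21637 - 14883 + 5604 + 3010 - 627 - 231 + 15 + 2
= 53174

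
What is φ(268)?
132

268 = 2^2 × 67
φ(n) = n × ∏(1 - 1/p) for each prime p dividing n
φ(268) = 268 × (1 - 1/2) × (1 - 1/67) = 132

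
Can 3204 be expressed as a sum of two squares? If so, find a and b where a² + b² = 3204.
30² + 48² (a=30, b=48)

Factorization: 3204 = 2^2 × 3^2 × 89
By Fermat: n is sum of two squares iff every prime p ≡ 3 (mod 4) appears to even power.
All primes ≡ 3 (mod 4) appear to even power.
Search a = 0, 1, 2, … for 3204 - a² a perfect square: first hit at a = 30: 3204 - 900 = 2304 = 48².
3204 = 30² + 48² = 900 + 2304 ✓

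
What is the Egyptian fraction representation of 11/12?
1/2 + 1/3 + 1/12

Greedy algorithm:
11/12: ceiling(12/11) = 2, use 1/2
5/12: ceiling(12/5) = 3, use 1/3
1/12: ceiling(12/1) = 12, use 1/12
Result: 11/12 = 1/2 + 1/3 + 1/12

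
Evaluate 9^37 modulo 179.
59

Repeated squaring. Binary of 37 = 100101.
9^1 ≡ 9 (mod 179); 9^2 ≡ 81 (mod 179); 9^4 ≡ 117 (mod 179); 9^8 ≡ 85 (mod 179); 9^16 ≡ 65 (mod 179); 9^32 ≡ 108 (mod 179)
9^37 = 9^1 × 9^4 × 9^32 ≡ 59 (mod 179)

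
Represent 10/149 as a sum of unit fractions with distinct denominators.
1/15 + 1/2235

Greedy algorithm:
10/149: ceiling(149/10) = 15, use 1/15
1/2235: ceiling(2235/1) = 2235, use 1/2235
Result: 10/149 = 1/15 + 1/2235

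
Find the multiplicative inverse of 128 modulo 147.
116

gcd(128, 147) = 1, so the inverse exists.
Extended Euclidean algorithm on (147, 128):
147 = 1 × 128 + 19  ⟹  19 = (1)·147 + (-1)·128
128 = 6 × 19 + 14  ⟹  14 = (-6)·147 + (7)·128
19 = 1 × 14 + 5  ⟹  5 = (7)·147 + (-8)·128
14 = 2 × 5 + 4  ⟹  4 = (-20)·147 + (23)·128
5 = 1 × 4 + 1  ⟹  1 = (27)·147 + (-31)·128
So (-31)·128 ≡ 1 (mod 147), i.e. 128^(-1) ≡ -31 ≡ 116 (mod 147).
Check: 128 × 116 = 14848 ≡ 1 (mod 147)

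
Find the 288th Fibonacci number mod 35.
21

Matrix identity: Q^n = [[F_(n+1), F_n], [F_n, F_(n-1)]] with Q = [[1,1],[1,0]].
n = 288 = 100100000₂. Square-and-multiply, entries mod 35:
Q^1 = [[1,1],[1,0]]
Q^2 = (Q^1)² = [[2,1],[1,1]]
Q^4 = (Q^2)² = [[5,3],[3,2]]
Q^9 = (Q^4)²·Q = [[20,34],[34,21]]
Q^18 = (Q^9)² = [[16,29],[29,22]]
Q^36 = (Q^18)² = [[12,17],[17,30]]
Q^72 = (Q^36)² = [[13,14],[14,34]]
Q^144 = (Q^72)² = [[15,28],[28,22]]
Q^288 = (Q^144)² = [[29,21],[21,8]]
F_288 mod 35 = Q^288[0][1] = 21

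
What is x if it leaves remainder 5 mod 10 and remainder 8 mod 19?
65

Using Chinese Remainder Theorem:
M = 10 × 19 = 190
M1 = 19, M2 = 10
y1 = 19^(-1) mod 10 = 9
y2 = 10^(-1) mod 19 = 2
x = (5×19×9 + 8×10×2) mod 190 = 65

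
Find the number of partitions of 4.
5

p(n) counts ways to write n as a sum of positive integers (order ignored).
Examples: 4; 3 + 1; 2 + 2; 2 + 1 + 1; 1 + 1 + 1 + 1
p(4) = 5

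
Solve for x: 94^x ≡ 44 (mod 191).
9

Baby-step giant-step with step n = ⌈√191⌉ = 14.
Baby steps 94^j mod 191 (j:value) for j=0..13: 0:1, 1:94, 2:50, 3:116, 4:17, 5:70, 6:86, 7:62, 8:98, 9:44, 10:125, 11:99, 12:138, 13:175.
h = 44 is already in the table at j=9, so x = 9.
Check: 94^9 ≡ 44 (mod 191).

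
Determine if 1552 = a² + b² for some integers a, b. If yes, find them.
16² + 36² (a=16, b=36)

Factorization: 1552 = 2^4 × 97
By Fermat: n is sum of two squares iff every prime p ≡ 3 (mod 4) appears to even power.
All primes ≡ 3 (mod 4) appear to even power.
Search a = 0, 1, 2, … for 1552 - a² a perfect square: first hit at a = 16: 1552 - 256 = 1296 = 36².
1552 = 16² + 36² = 256 + 1296 ✓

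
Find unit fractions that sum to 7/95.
1/14 + 1/444 + 1/295260

Greedy algorithm:
7/95: ceiling(95/7) = 14, use 1/14
3/1330: ceiling(1330/3) = 444, use 1/444
1/295260: ceiling(295260/1) = 295260, use 1/295260
Result: 7/95 = 1/14 + 1/444 + 1/295260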